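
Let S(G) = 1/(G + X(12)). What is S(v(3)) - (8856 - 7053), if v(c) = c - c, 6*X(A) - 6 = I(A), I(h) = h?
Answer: -5408/3 ≈ -1802.7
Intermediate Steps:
X(A) = 1 + A/6
v(c) = 0
S(G) = 1/(3 + G) (S(G) = 1/(G + (1 + (1/6)*12)) = 1/(G + (1 + 2)) = 1/(G + 3) = 1/(3 + G))
S(v(3)) - (8856 - 7053) = 1/(3 + 0) - (8856 - 7053) = 1/3 - 1*1803 = 1/3 - 1803 = -5408/3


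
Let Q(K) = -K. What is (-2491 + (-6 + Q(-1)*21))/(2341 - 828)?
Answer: -2476/1513 ≈ -1.6365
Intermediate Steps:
(-2491 + (-6 + Q(-1)*21))/(2341 - 828) = (-2491 + (-6 - 1*(-1)*21))/(2341 - 828) = (-2491 + (-6 + 1*21))/1513 = (-2491 + (-6 + 21))*(1/1513) = (-2491 + 15)*(1/1513) = -2476*1/1513 = -2476/1513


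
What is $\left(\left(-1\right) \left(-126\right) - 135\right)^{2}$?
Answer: $81$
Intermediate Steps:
$\left(\left(-1\right) \left(-126\right) - 135\right)^{2} = \left(126 - 135\right)^{2} = \left(-9\right)^{2} = 81$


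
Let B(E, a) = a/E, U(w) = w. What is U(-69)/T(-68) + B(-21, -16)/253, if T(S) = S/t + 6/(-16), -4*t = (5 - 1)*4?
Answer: -418664/100947 ≈ -4.1474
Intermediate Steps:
t = -4 (t = -(5 - 1)*4/4 = -4 ≈ -4.0000)
T(S) = -3/8 - S/4 (T(S) = S/(-4) + 6/(-16) = S*(-1/4) + 6*(-1/16) = -S/4 - 3/8 = -3/8 - S/4)
U(-69)/T(-68) + B(-21, -16)/253 = -69/(-3/8 - 1/4*(-68)) - 16/(-21)/253 = -69/(-3/8 + 17) - 16*(-1/21)*(1/253) = -69/133/8 + (16/21)*(1/253) = -69*8/133 + 16/5313 = -552/133 + 16/5313 = -418664/100947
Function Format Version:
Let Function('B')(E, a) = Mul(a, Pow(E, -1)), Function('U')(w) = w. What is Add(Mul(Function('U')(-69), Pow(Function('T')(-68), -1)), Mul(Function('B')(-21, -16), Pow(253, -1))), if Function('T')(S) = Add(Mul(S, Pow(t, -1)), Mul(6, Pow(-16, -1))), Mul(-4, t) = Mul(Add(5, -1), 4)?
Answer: Rational(-418664, 100947) ≈ -4.1474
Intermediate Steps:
t = -4 (t = Mul(Rational(-1, 4), Mul(Add(5, -1), 4)) = Mul(Rational(-1, 4), Mul(4, 4)) = Mul(Rational(-1, 4), 16) = -4)
Function('T')(S) = Add(Rational(-3, 8), Mul(Rational(-1, 4), S)) (Function('T')(S) = Add(Mul(S, Pow(-4, -1)), Mul(6, Pow(-16, -1))) = Add(Mul(S, Rational(-1, 4)), Mul(6, Rational(-1, 16))) = Add(Mul(Rational(-1, 4), S), Rational(-3, 8)) = Add(Rational(-3, 8), Mul(Rational(-1, 4), S)))
Add(Mul(Function('U')(-69), Pow(Function('T')(-68), -1)), Mul(Function('B')(-21, -16), Pow(253, -1))) = Add(Mul(-69, Pow(Add(Rational(-3, 8), Mul(Rational(-1, 4), -68)), -1)), Mul(Mul(-16, Pow(-21, -1)), Pow(253, -1))) = Add(Mul(-69, Pow(Add(Rational(-3, 8), 17), -1)), Mul(Mul(-16, Rational(-1, 21)), Rational(1, 253))) = Add(Mul(-69, Pow(Rational(133, 8), -1)), Mul(Rational(16, 21), Rational(1, 253))) = Add(Mul(-69, Rational(8, 133)), Rational(16, 5313)) = Add(Rational(-552, 133), Rational(16, 5313)) = Rational(-418664, 100947)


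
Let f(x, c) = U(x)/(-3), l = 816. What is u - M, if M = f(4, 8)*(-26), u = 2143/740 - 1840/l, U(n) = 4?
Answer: -1284127/37740 ≈ -34.026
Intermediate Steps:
f(x, c) = -4/3 (f(x, c) = 4/(-3) = 4*(-1/3) = -4/3)
u = 24193/37740 (u = 2143/740 - 1840/816 = 2143*(1/740) - 1840*1/816 = 2143/740 - 115/51 = 24193/37740 ≈ 0.64104)
M = 104/3 (M = -4/3*(-26) = 104/3 ≈ 34.667)
u - M = 24193/37740 - 1*104/3 = 24193/37740 - 104/3 = -1284127/37740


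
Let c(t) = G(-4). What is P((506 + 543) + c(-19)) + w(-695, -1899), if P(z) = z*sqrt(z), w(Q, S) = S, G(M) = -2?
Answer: -1899 + 1047*sqrt(1047) ≈ 31979.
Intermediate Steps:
c(t) = -2
P(z) = z**(3/2)
P((506 + 543) + c(-19)) + w(-695, -1899) = ((506 + 543) - 2)**(3/2) - 1899 = (1049 - 2)**(3/2) - 1899 = 1047**(3/2) - 1899 = 1047*sqrt(1047) - 1899 = -1899 + 1047*sqrt(1047)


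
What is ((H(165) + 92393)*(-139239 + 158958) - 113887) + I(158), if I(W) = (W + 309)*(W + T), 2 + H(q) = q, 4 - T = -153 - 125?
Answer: 1825203357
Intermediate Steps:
T = 282 (T = 4 - (-153 - 125) = 4 - 1*(-278) = 4 + 278 = 282)
H(q) = -2 + q
I(W) = (282 + W)*(309 + W) (I(W) = (W + 309)*(W + 282) = (309 + W)*(282 + W) = (282 + W)*(309 + W))
((H(165) + 92393)*(-139239 + 158958) - 113887) + I(158) = (((-2 + 165) + 92393)*(-139239 + 158958) - 113887) + (87138 + 158² + 591*158) = ((163 + 92393)*19719 - 113887) + (87138 + 24964 + 93378) = (92556*19719 - 113887) + 205480 = (1825111764 - 113887) + 205480 = 1824997877 + 205480 = 1825203357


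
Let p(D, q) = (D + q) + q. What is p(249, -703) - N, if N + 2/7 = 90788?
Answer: -643613/7 ≈ -91945.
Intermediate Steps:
N = 635514/7 (N = -2/7 + 90788 = 635514/7 ≈ 90788.)
p(D, q) = D + 2*q
p(249, -703) - N = (249 + 2*(-703)) - 1*635514/7 = (249 - 1406) - 635514/7 = -1157 - 635514/7 = -643613/7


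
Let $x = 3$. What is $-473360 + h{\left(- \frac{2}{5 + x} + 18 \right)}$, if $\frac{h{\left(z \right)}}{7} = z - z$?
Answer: $-473360$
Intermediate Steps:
$h{\left(z \right)} = 0$ ($h{\left(z \right)} = 7 \left(z - z\right) = 7 \cdot 0 = 0$)
$-473360 + h{\left(- \frac{2}{5 + x} + 18 \right)} = -473360 + 0 = -473360$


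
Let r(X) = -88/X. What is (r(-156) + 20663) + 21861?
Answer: 1658458/39 ≈ 42525.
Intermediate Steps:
(r(-156) + 20663) + 21861 = (-88/(-156) + 20663) + 21861 = (-88*(-1/156) + 20663) + 21861 = (22/39 + 20663) + 21861 = 805879/39 + 21861 = 1658458/39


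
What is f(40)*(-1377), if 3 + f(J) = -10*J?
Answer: 554931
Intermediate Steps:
f(J) = -3 - 10*J
f(40)*(-1377) = (-3 - 10*40)*(-1377) = (-3 - 400)*(-1377) = -403*(-1377) = 554931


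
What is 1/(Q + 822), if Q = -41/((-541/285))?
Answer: 541/456387 ≈ 0.0011854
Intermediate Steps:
Q = 11685/541 (Q = -41/((-541*1/285)) = -41/(-541/285) = -41*(-285/541) = 11685/541 ≈ 21.599)
1/(Q + 822) = 1/(11685/541 + 822) = 1/(456387/541) = 541/456387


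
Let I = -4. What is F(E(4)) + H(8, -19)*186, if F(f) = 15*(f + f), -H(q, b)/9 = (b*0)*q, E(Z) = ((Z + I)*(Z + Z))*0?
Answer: 0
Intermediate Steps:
E(Z) = 0 (E(Z) = ((Z - 4)*(Z + Z))*0 = ((-4 + Z)*(2*Z))*0 = (2*Z*(-4 + Z))*0 = 0)
H(q, b) = 0 (H(q, b) = -9*b*0*q = -0*q = -9*0 = 0)
F(f) = 30*f (F(f) = 15*(2*f) = 30*f)
F(E(4)) + H(8, -19)*186 = 30*0 + 0*186 = 0 + 0 = 0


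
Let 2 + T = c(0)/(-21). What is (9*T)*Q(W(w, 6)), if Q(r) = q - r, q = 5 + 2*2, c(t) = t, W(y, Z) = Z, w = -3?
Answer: -54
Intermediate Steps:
q = 9 (q = 5 + 4 = 9)
T = -2 (T = -2 + 0/(-21) = -2 + 0*(-1/21) = -2 + 0 = -2)
Q(r) = 9 - r
(9*T)*Q(W(w, 6)) = (9*(-2))*(9 - 1*6) = -18*(9 - 6) = -18*3 = -54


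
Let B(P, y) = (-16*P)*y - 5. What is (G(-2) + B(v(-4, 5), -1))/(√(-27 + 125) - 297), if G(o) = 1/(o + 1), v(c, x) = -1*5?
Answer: 25542/88111 + 602*√2/88111 ≈ 0.29955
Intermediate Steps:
v(c, x) = -5
B(P, y) = -5 - 16*P*y (B(P, y) = -16*P*y - 5 = -5 - 16*P*y)
G(o) = 1/(1 + o)
(G(-2) + B(v(-4, 5), -1))/(√(-27 + 125) - 297) = (1/(1 - 2) + (-5 - 16*(-5)*(-1)))/(√(-27 + 125) - 297) = (1/(-1) + (-5 - 80))/(√98 - 297) = (-1 - 85)/(7*√2 - 297) = -86/(-297 + 7*√2)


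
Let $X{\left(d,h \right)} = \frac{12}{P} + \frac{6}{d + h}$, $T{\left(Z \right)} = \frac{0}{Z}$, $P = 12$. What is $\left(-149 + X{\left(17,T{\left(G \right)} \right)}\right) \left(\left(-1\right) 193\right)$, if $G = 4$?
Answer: $\frac{484430}{17} \approx 28496.0$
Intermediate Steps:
$T{\left(Z \right)} = 0$
$X{\left(d,h \right)} = 1 + \frac{6}{d + h}$ ($X{\left(d,h \right)} = \frac{12}{12} + \frac{6}{d + h} = 12 \cdot \frac{1}{12} + \frac{6}{d + h} = 1 + \frac{6}{d + h}$)
$\left(-149 + X{\left(17,T{\left(G \right)} \right)}\right) \left(\left(-1\right) 193\right) = \left(-149 + \frac{6 + 17 + 0}{17 + 0}\right) \left(\left(-1\right) 193\right) = \left(-149 + \frac{1}{17} \cdot 23\right) \left(-193\right) = \left(-149 + \frac{23}{17}\right) \left(-193\right) = \left(- \frac{2510}{17}\right) \left(-193\right) = \frac{484430}{17}$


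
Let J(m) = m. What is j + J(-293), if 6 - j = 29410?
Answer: -29697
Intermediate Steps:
j = -29404 (j = 6 - 1*29410 = 6 - 29410 = -29404)
j + J(-293) = -29404 - 293 = -29697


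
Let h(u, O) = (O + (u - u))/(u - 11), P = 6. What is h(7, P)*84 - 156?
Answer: -282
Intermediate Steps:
h(u, O) = O/(-11 + u) (h(u, O) = (O + 0)/(-11 + u) = O/(-11 + u))
h(7, P)*84 - 156 = (6/(-11 + 7))*84 - 156 = (6/(-4))*84 - 156 = (6*(-¼))*84 - 156 = -3/2*84 - 156 = -126 - 156 = -282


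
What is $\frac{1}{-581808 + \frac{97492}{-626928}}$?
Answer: $- \frac{156732}{91187955829} \approx -1.7188 \cdot 10^{-6}$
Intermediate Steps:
$\frac{1}{-581808 + \frac{97492}{-626928}} = \frac{1}{-581808 + 97492 \left(- \frac{1}{626928}\right)} = \frac{1}{-581808 - \frac{24373}{156732}} = \frac{1}{- \frac{91187955829}{156732}} = - \frac{156732}{91187955829}$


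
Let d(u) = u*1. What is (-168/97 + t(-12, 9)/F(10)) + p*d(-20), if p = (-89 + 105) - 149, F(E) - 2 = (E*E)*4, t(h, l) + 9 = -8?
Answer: 103654855/38994 ≈ 2658.2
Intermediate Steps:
t(h, l) = -17 (t(h, l) = -9 - 8 = -17)
F(E) = 2 + 4*E**2 (F(E) = 2 + (E*E)*4 = 2 + E**2*4 = 2 + 4*E**2)
d(u) = u
p = -133 (p = 16 - 149 = -133)
(-168/97 + t(-12, 9)/F(10)) + p*d(-20) = (-168/97 - 17/(2 + 4*10**2)) - 133*(-20) = (-168*1/97 - 17/(2 + 4*100)) + 2660 = (-168/97 - 17/(2 + 400)) + 2660 = (-168/97 - 17/402) + 2660 = -69185/38994 + 2660 = 103654855/38994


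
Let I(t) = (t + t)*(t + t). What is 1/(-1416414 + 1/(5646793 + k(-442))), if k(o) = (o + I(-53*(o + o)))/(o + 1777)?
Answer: -5439635943/7704776504567957 ≈ -7.0601e-7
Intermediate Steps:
I(t) = 4*t**2 (I(t) = (2*t)*(2*t) = 4*t**2)
k(o) = (o + 44944*o**2)/(1777 + o) (k(o) = (o + 4*(-53*(o + o))**2)/(o + 1777) = (o + 4*(-106*o)**2)/(1777 + o) = (o + 4*(11236*o**2))/(1777 + o) = (o + 44944*o**2)/(1777 + o))
1/(-1416414 + 1/(5646793 + k(-442))) = 1/(-1416414 + 1/(5646793 - 442*(1 + 44944*(-442))/(1777 - 442))) = 1/(-1416414 + 1/(5646793 - 442*(1 - 19865248)/1335)) = 1/(-1416414 + 1/(5646793 - 442*1/1335*(-19865247))) = 1/(-1416414 + 1/(5646793 + 2926813058/445)) = 1/(-1416414 + 1/(5439635943/445)) = 1/(-1416414 + 445/5439635943) = 1/(-7704776504567957/5439635943) = -5439635943/7704776504567957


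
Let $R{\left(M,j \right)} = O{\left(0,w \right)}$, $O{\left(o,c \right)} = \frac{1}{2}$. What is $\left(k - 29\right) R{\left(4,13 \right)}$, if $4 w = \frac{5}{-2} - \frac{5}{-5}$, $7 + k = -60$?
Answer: $-48$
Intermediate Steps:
$k = -67$ ($k = -7 - 60 = -67$)
$w = - \frac{3}{8}$ ($w = \frac{\frac{5}{-2} - \frac{5}{-5}}{4} = \frac{5 \left(- \frac{1}{2}\right) - -1}{4} = \frac{- \frac{5}{2} + 1}{4} = \frac{1}{4} \left(- \frac{3}{2}\right) = - \frac{3}{8} \approx -0.375$)
$O{\left(o,c \right)} = \frac{1}{2}$
$R{\left(M,j \right)} = \frac{1}{2}$
$\left(k - 29\right) R{\left(4,13 \right)} = \left(-67 - 29\right) \frac{1}{2} = \left(-96\right) \frac{1}{2} = -48$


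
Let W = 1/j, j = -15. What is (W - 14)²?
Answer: 44521/225 ≈ 197.87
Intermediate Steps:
W = -1/15 (W = 1/(-15) = -1/15 ≈ -0.066667)
(W - 14)² = (-1/15 - 14)² = (-211/15)² = 44521/225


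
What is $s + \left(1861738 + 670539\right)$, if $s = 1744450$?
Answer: $4276727$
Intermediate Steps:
$s + \left(1861738 + 670539\right) = 1744450 + \left(1861738 + 670539\right) = 1744450 + 2532277 = 4276727$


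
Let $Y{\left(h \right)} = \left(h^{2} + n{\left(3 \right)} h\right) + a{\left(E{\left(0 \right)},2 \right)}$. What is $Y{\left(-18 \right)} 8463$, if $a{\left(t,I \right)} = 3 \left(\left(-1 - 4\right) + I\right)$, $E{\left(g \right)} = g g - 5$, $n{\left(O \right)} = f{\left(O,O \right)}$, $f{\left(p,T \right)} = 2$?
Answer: $2361177$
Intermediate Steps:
$n{\left(O \right)} = 2$
$E{\left(g \right)} = -5 + g^{2}$ ($E{\left(g \right)} = g^{2} - 5 = -5 + g^{2}$)
$a{\left(t,I \right)} = -15 + 3 I$ ($a{\left(t,I \right)} = 3 \left(-5 + I\right) = -15 + 3 I$)
$Y{\left(h \right)} = -9 + h^{2} + 2 h$ ($Y{\left(h \right)} = \left(h^{2} + 2 h\right) + \left(-15 + 3 \cdot 2\right) = \left(h^{2} + 2 h\right) + \left(-15 + 6\right) = \left(h^{2} + 2 h\right) - 9 = -9 + h^{2} + 2 h$)
$Y{\left(-18 \right)} 8463 = \left(-9 + \left(-18\right)^{2} + 2 \left(-18\right)\right) 8463 = \left(-9 + 324 - 36\right) 8463 = 279 \cdot 8463 = 2361177$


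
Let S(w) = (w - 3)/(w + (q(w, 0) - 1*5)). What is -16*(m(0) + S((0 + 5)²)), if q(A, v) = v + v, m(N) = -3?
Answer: 152/5 ≈ 30.400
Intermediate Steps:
q(A, v) = 2*v
S(w) = (-3 + w)/(-5 + w) (S(w) = (w - 3)/(w + (2*0 - 1*5)) = (-3 + w)/(w + (0 - 5)) = (-3 + w)/(w - 5) = (-3 + w)/(-5 + w))
-16*(m(0) + S((0 + 5)²)) = -16*(-3 + (-3 + (0 + 5)²)/(-5 + (0 + 5)²)) = -16*(-3 + (-3 + 5²)/(-5 + 5²)) = -16*(-3 + (-3 + 25)/(-5 + 25)) = -16*(-3 + 22/20) = -16*(-3 + (1/20)*22) = -16*(-3 + 11/10) = -16*(-19/10) = 152/5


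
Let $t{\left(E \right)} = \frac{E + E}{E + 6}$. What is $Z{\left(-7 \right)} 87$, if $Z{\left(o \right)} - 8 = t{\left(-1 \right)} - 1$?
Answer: $\frac{2871}{5} \approx 574.2$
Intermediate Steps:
$t{\left(E \right)} = \frac{2 E}{6 + E}$
$Z{\left(o \right)} = \frac{33}{5}$ ($Z{\left(o \right)} = 8 - \left(1 + \frac{2}{6 - 1}\right) = 8 - \left(1 + \frac{2}{5}\right) = 8 - \left(1 + 2 \cdot \frac{1}{5}\right) = 8 - \frac{7}{5} = \frac{33}{5}$)
$Z{\left(-7 \right)} 87 = \frac{33}{5} \cdot 87 = \frac{2871}{5}$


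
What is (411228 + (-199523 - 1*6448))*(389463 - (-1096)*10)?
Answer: 82189623711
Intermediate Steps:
(411228 + (-199523 - 1*6448))*(389463 - (-1096)*10) = (411228 + (-199523 - 6448))*(389463 - 548*(-20)) = (411228 - 205971)*(389463 + 10960) = 205257*400423 = 82189623711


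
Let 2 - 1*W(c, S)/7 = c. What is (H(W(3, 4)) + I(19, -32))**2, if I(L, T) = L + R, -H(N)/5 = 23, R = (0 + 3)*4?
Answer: 7056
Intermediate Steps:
W(c, S) = 14 - 7*c
R = 12 (R = 3*4 = 12)
H(N) = -115 (H(N) = -5*23 = -115)
I(L, T) = 12 + L (I(L, T) = L + 12 = 12 + L)
(H(W(3, 4)) + I(19, -32))**2 = (-115 + (12 + 19))**2 = (-115 + 31)**2 = (-84)**2 = 7056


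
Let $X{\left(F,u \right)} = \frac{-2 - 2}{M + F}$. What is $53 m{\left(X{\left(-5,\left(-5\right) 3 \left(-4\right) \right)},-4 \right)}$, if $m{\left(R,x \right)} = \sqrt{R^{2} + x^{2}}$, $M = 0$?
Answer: $\frac{212 \sqrt{26}}{5} \approx 216.2$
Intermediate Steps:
$X{\left(F,u \right)} = - \frac{4}{F}$ ($X{\left(F,u \right)} = \frac{-2 - 2}{0 + F} = - \frac{4}{F}$)
$53 m{\left(X{\left(-5,\left(-5\right) 3 \left(-4\right) \right)},-4 \right)} = 53 \sqrt{\left(- \frac{4}{-5}\right)^{2} + \left(-4\right)^{2}} = 53 \sqrt{\left(\left(-4\right) \left(- \frac{1}{5}\right)\right)^{2} + 16} = 53 \sqrt{\left(\frac{4}{5}\right)^{2} + 16} = 53 \sqrt{\frac{16}{25} + 16} = 53 \sqrt{\frac{416}{25}} = 53 \frac{4 \sqrt{26}}{5} = \frac{212 \sqrt{26}}{5}$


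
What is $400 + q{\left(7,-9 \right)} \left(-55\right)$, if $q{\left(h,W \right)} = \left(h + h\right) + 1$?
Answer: $-425$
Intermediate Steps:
$q{\left(h,W \right)} = 1 + 2 h$ ($q{\left(h,W \right)} = 2 h + 1 = 1 + 2 h$)
$400 + q{\left(7,-9 \right)} \left(-55\right) = 400 + \left(1 + 2 \cdot 7\right) \left(-55\right) = 400 + \left(1 + 14\right) \left(-55\right) = 400 + 15 \left(-55\right) = 400 - 825 = -425$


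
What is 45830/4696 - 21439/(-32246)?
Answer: 394627931/37856804 ≈ 10.424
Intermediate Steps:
45830/4696 - 21439/(-32246) = 45830*(1/4696) - 21439*(-1/32246) = 22915/2348 + 21439/32246 = 394627931/37856804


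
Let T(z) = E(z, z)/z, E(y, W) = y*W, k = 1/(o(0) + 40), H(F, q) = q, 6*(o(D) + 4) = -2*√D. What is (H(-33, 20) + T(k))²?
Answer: 519841/1296 ≈ 401.11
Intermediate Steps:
o(D) = -4 - √D/3 (o(D) = -4 + (-2*√D)/6 = -4 - √D/3)
k = 1/36 (k = 1/((-4 - √0/3) + 40) = 1/((-4 - ⅓*0) + 40) = 1/((-4 + 0) + 40) = 1/(-4 + 40) = 1/36 ≈ 0.027778)
E(y, W) = W*y
T(z) = z (T(z) = (z*z)/z = z²/z = z)
(H(-33, 20) + T(k))² = (20 + 1/36)² = (721/36)² = 519841/1296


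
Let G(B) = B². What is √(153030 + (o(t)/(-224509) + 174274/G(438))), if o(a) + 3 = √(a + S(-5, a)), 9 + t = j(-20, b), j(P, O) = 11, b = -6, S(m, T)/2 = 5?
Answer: √(1479772282287114956902 - 86141409192*√3)/98334942 ≈ 391.19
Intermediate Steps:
S(m, T) = 10 (S(m, T) = 2*5 = 10)
t = 2 (t = -9 + 11 = 2)
o(a) = -3 + √(10 + a) (o(a) = -3 + √(a + 10) = -3 + √(10 + a))
√(153030 + (o(t)/(-224509) + 174274/G(438))) = √(153030 + ((-3 + √(10 + 2))/(-224509) + 174274/(438²))) = √(153030 + ((-3 + √12)*(-1/224509) + 174274/191844)) = √(153030 + ((-3 + 2*√3)*(-1/224509) + 174274*(1/191844))) = √(153030 + ((3/224509 - 2*√3/224509) + 87137/95922)) = √(153030 + (19563328499/21535352298 - 2*√3/224509)) = √(3295574525491439/21535352298 - 2*√3/224509)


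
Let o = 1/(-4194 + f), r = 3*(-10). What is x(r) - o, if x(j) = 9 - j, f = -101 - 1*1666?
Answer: 232480/5961 ≈ 39.000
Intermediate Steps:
f = -1767 (f = -101 - 1666 = -1767)
r = -30
o = -1/5961 (o = 1/(-4194 - 1767) = 1/(-5961) = -1/5961 ≈ -0.00016776)
x(r) - o = (9 - 1*(-30)) - 1*(-1/5961) = (9 + 30) + 1/5961 = 39 + 1/5961 = 232480/5961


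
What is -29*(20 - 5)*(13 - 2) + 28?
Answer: -4757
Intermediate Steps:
-29*(20 - 5)*(13 - 2) + 28 = -435*11 + 28 = -29*165 + 28 = -4785 + 28 = -4757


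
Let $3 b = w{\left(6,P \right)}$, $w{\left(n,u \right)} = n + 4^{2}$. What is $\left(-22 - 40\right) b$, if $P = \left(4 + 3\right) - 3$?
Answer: $- \frac{1364}{3} \approx -454.67$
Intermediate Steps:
$P = 4$ ($P = 7 - 3 = 4$)
$w{\left(n,u \right)} = 16 + n$ ($w{\left(n,u \right)} = n + 16 = 16 + n$)
$b = \frac{22}{3}$ ($b = \frac{16 + 6}{3} = \frac{1}{3} \cdot 22 = \frac{22}{3} \approx 7.3333$)
$\left(-22 - 40\right) b = \left(-22 - 40\right) \frac{22}{3} = \left(-62\right) \frac{22}{3} = - \frac{1364}{3}$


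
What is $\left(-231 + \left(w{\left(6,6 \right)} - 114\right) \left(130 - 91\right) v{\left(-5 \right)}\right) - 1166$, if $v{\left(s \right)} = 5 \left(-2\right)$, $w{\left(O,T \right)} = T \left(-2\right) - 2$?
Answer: $48523$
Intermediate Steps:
$w{\left(O,T \right)} = -2 - 2 T$ ($w{\left(O,T \right)} = - 2 T - 2 = -2 - 2 T$)
$v{\left(s \right)} = -10$
$\left(-231 + \left(w{\left(6,6 \right)} - 114\right) \left(130 - 91\right) v{\left(-5 \right)}\right) - 1166 = \left(-231 + \left(\left(-2 - 12\right) - 114\right) \left(130 - 91\right) \left(-10\right)\right) - 1166 = \left(-231 + \left(\left(-2 - 12\right) - 114\right) 39 \left(-10\right)\right) - 1166 = \left(-231 + \left(-14 - 114\right) 39 \left(-10\right)\right) - 1166 = \left(-231 + \left(-128\right) 39 \left(-10\right)\right) - 1166 = \left(-231 - -49920\right) - 1166 = \left(-231 + 49920\right) - 1166 = 49689 - 1166 = 48523$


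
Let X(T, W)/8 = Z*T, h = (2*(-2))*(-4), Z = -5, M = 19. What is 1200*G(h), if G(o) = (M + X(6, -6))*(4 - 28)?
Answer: 6364800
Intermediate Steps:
h = 16 (h = -4*(-4) = 16)
X(T, W) = -40*T (X(T, W) = 8*(-5*T) = -40*T)
G(o) = 5304 (G(o) = (19 - 40*6)*(4 - 28) = (19 - 240)*(-24) = -221*(-24) = 5304)
1200*G(h) = 1200*5304 = 6364800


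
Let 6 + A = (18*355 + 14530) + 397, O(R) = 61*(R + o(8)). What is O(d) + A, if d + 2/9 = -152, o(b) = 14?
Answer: 115915/9 ≈ 12879.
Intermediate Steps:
d = -1370/9 (d = -2/9 - 152 = -1370/9 ≈ -152.22)
O(R) = 854 + 61*R (O(R) = 61*(R + 14) = 61*(14 + R) = 854 + 61*R)
A = 21311 (A = -6 + ((18*355 + 14530) + 397) = -6 + ((6390 + 14530) + 397) = -6 + (20920 + 397) = -6 + 21317 = 21311)
O(d) + A = (854 + 61*(-1370/9)) + 21311 = (854 - 83570/9) + 21311 = -75884/9 + 21311 = 115915/9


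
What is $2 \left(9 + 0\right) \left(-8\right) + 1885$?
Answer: $1741$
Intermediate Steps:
$2 \left(9 + 0\right) \left(-8\right) + 1885 = 2 \cdot 9 \left(-8\right) + 1885 = 18 \left(-8\right) + 1885 = -144 + 1885 = 1741$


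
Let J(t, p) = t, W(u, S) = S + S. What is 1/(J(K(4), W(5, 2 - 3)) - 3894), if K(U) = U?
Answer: -1/3890 ≈ -0.00025707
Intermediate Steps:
W(u, S) = 2*S
1/(J(K(4), W(5, 2 - 3)) - 3894) = 1/(4 - 3894) = 1/(-3890) = -1/3890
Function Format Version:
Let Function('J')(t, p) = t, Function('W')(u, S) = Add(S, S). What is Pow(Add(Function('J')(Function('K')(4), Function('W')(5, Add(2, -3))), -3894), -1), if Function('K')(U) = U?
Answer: Rational(-1, 3890) ≈ -0.00025707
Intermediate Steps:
Function('W')(u, S) = Mul(2, S)
Pow(Add(Function('J')(Function('K')(4), Function('W')(5, Add(2, -3))), -3894), -1) = Pow(Add(4, -3894), -1) = Pow(-3890, -1) = Rational(-1, 3890)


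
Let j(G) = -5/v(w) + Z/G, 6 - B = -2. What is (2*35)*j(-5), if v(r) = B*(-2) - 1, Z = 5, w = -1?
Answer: -840/17 ≈ -49.412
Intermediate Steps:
B = 8 (B = 6 - 1*(-2) = 6 + 2 = 8)
v(r) = -17 (v(r) = 8*(-2) - 1 = -16 - 1 = -17)
j(G) = 5/17 + 5/G (j(G) = -5/(-17) + 5/G = -5*(-1/17) + 5/G = 5/17 + 5/G)
(2*35)*j(-5) = (2*35)*(5/17 + 5/(-5)) = 70*(5/17 + 5*(-⅕)) = 70*(5/17 - 1) = 70*(-12/17) = -840/17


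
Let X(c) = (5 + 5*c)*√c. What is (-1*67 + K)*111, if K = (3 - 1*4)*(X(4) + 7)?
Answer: -13764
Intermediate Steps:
X(c) = √c*(5 + 5*c)
K = -57 (K = (3 - 1*4)*(5*√4*(1 + 4) + 7) = (3 - 4)*(5*2*5 + 7) = -(50 + 7) = -1*57 = -57)
(-1*67 + K)*111 = (-1*67 - 57)*111 = (-67 - 57)*111 = -124*111 = -13764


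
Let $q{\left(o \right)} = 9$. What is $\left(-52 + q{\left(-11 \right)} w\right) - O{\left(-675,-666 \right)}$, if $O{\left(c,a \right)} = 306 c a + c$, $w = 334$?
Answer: $-137558671$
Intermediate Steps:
$O{\left(c,a \right)} = c + 306 a c$ ($O{\left(c,a \right)} = 306 a c + c = c + 306 a c$)
$\left(-52 + q{\left(-11 \right)} w\right) - O{\left(-675,-666 \right)} = \left(-52 + 9 \cdot 334\right) - - 675 \left(1 + 306 \left(-666\right)\right) = \left(-52 + 3006\right) - - 675 \left(1 - 203796\right) = 2954 - \left(-675\right) \left(-203795\right) = 2954 - 137561625 = -137558671$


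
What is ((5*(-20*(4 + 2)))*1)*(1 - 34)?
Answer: 19800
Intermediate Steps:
((5*(-20*(4 + 2)))*1)*(1 - 34) = ((5*(-20*6))*1)*(-33) = ((5*(-4*30))*1)*(-33) = ((5*(-120))*1)*(-33) = -600*1*(-33) = -600*(-33) = 19800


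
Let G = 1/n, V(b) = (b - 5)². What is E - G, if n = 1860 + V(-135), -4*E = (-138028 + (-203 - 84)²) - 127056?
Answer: 490132987/10730 ≈ 45679.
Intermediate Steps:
V(b) = (-5 + b)²
E = 182715/4 (E = -((-138028 + (-203 - 84)²) - 127056)/4 = -((-138028 + (-287)²) - 127056)/4 = -((-138028 + 82369) - 127056)/4 = -(-55659 - 127056)/4 = -¼*(-182715) = 182715/4 ≈ 45679.)
n = 21460 (n = 1860 + (-5 - 135)² = 1860 + (-140)² = 1860 + 19600 = 21460)
G = 1/21460 ≈ 4.6598e-5
E - G = 182715/4 - 1*1/21460 = 182715/4 - 1/21460 = 490132987/10730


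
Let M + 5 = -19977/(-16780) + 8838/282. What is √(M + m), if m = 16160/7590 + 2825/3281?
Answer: √29431718526728191503267735/981991718070 ≈ 5.5246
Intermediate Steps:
M = 21712559/788660 (M = -5 + (-19977/(-16780) + 8838/282) = -5 + (-19977*(-1/16780) + 8838*(1/282)) = -5 + (19977/16780 + 1473/47) = -5 + 25655859/788660 = 21712559/788660 ≈ 27.531)
m = 7446271/2490279 (m = 16160*(1/7590) + 2825*(1/3281) = 1616/759 + 2825/3281 = 7446271/2490279 ≈ 2.9901)
√(M + m) = √(21712559/788660 + 7446271/2490279) = √(59942905800821/1963983436140) = √29431718526728191503267735/981991718070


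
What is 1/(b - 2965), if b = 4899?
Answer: 1/1934 ≈ 0.00051706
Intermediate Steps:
1/(b - 2965) = 1/(4899 - 2965) = 1/1934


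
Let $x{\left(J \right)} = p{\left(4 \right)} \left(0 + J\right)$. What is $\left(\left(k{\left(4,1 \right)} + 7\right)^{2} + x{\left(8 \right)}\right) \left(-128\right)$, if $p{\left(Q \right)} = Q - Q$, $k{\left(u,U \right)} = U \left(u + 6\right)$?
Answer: $-36992$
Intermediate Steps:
$k{\left(u,U \right)} = U \left(6 + u\right)$
$p{\left(Q \right)} = 0$
$x{\left(J \right)} = 0$ ($x{\left(J \right)} = 0 \left(0 + J\right) = 0 J = 0$)
$\left(\left(k{\left(4,1 \right)} + 7\right)^{2} + x{\left(8 \right)}\right) \left(-128\right) = \left(\left(1 \left(6 + 4\right) + 7\right)^{2} + 0\right) \left(-128\right) = \left(\left(1 \cdot 10 + 7\right)^{2} + 0\right) \left(-128\right) = \left(\left(10 + 7\right)^{2} + 0\right) \left(-128\right) = \left(17^{2} + 0\right) \left(-128\right) = \left(289 + 0\right) \left(-128\right) = 289 \left(-128\right) = -36992$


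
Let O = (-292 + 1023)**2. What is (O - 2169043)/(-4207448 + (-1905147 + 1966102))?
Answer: 1634682/4146493 ≈ 0.39423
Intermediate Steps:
O = 534361 (O = 731**2 = 534361)
(O - 2169043)/(-4207448 + (-1905147 + 1966102)) = (534361 - 2169043)/(-4207448 + (-1905147 + 1966102)) = -1634682/(-4207448 + 60955) = -1634682/(-4146493) = -1634682*(-1/4146493) = 1634682/4146493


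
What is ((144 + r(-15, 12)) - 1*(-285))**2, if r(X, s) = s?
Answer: 194481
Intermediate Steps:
((144 + r(-15, 12)) - 1*(-285))**2 = ((144 + 12) - 1*(-285))**2 = (156 + 285)**2 = 441**2 = 194481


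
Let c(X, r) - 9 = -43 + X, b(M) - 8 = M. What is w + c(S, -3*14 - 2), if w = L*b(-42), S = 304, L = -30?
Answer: 1290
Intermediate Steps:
b(M) = 8 + M
c(X, r) = -34 + X (c(X, r) = 9 + (-43 + X) = -34 + X)
w = 1020 (w = -30*(8 - 42) = -30*(-34) = 1020)
w + c(S, -3*14 - 2) = 1020 + (-34 + 304) = 1020 + 270 = 1290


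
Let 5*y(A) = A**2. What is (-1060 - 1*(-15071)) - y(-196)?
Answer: 31639/5 ≈ 6327.8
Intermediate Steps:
y(A) = A**2/5
(-1060 - 1*(-15071)) - y(-196) = (-1060 - 1*(-15071)) - (-196)**2/5 = (-1060 + 15071) - 38416/5 = 14011 - 1*38416/5 = 14011 - 38416/5 = 31639/5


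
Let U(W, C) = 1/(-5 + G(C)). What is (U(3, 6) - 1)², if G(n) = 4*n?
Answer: 324/361 ≈ 0.89751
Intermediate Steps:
U(W, C) = 1/(-5 + 4*C)
(U(3, 6) - 1)² = (1/(-5 + 4*6) - 1)² = (1/(-5 + 24) - 1)² = (1/19 - 1)² = (-18/19)² = 324/361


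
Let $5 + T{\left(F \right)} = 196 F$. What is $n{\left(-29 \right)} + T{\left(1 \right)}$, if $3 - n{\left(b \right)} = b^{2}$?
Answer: $-647$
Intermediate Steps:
$n{\left(b \right)} = 3 - b^{2}$
$T{\left(F \right)} = -5 + 196 F$
$n{\left(-29 \right)} + T{\left(1 \right)} = \left(3 - \left(-29\right)^{2}\right) + \left(-5 + 196 \cdot 1\right) = \left(3 - 841\right) + \left(-5 + 196\right) = \left(3 - 841\right) + 191 = -838 + 191 = -647$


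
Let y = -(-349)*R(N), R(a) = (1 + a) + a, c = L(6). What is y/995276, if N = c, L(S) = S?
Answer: 4537/995276 ≈ 0.0045585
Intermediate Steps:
c = 6
N = 6
R(a) = 1 + 2*a
y = 4537 (y = -(-349)*(1 + 2*6) = -(-349)*(1 + 12) = -(-349)*13 = -1*(-4537) = 4537)
y/995276 = 4537/995276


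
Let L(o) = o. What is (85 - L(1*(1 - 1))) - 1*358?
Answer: -273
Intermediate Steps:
(85 - L(1*(1 - 1))) - 1*358 = (85 - (1 - 1)) - 1*358 = (85 - 0) - 358 = (85 - 1*0) - 358 = (85 + 0) - 358 = 85 - 358 = -273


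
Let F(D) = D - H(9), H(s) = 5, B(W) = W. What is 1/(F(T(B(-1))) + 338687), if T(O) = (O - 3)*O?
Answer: 1/338686 ≈ 2.9526e-6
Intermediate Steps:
T(O) = O*(-3 + O) (T(O) = (-3 + O)*O = O*(-3 + O))
F(D) = -5 + D (F(D) = D - 1*5 = D - 5 = -5 + D)
1/(F(T(B(-1))) + 338687) = 1/((-5 - (-3 - 1)) + 338687) = 1/((-5 - 1*(-4)) + 338687) = 1/((-5 + 4) + 338687) = 1/(-1 + 338687) = 1/338686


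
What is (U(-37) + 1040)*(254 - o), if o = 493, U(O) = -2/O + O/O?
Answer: -9206041/37 ≈ -2.4881e+5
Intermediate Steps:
U(O) = 1 - 2/O (U(O) = -2/O + 1 = 1 - 2/O)
(U(-37) + 1040)*(254 - o) = ((-2 - 37)/(-37) + 1040)*(254 - 1*493) = (-1/37*(-39) + 1040)*(254 - 493) = (39/37 + 1040)*(-239) = (38519/37)*(-239) = -9206041/37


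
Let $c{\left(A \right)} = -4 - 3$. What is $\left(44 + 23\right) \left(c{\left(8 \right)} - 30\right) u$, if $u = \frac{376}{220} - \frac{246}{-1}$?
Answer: $- \frac{33773896}{55} \approx -6.1407 \cdot 10^{5}$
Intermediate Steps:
$c{\left(A \right)} = -7$
$u = \frac{13624}{55}$ ($u = 376 \cdot \frac{1}{220} - -246 = \frac{94}{55} + 246 = \frac{13624}{55} \approx 247.71$)
$\left(44 + 23\right) \left(c{\left(8 \right)} - 30\right) u = \left(44 + 23\right) \left(-7 - 30\right) \frac{13624}{55} = 67 \left(-37\right) \frac{13624}{55} = \left(-2479\right) \frac{13624}{55} = - \frac{33773896}{55}$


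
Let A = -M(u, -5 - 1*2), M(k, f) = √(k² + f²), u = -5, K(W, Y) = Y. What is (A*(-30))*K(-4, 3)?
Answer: 90*√74 ≈ 774.21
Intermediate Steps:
M(k, f) = √(f² + k²)
A = -√74 (A = -√((-5 - 1*2)² + (-5)²) = -√((-5 - 2)² + 25) = -√((-7)² + 25) = -√(49 + 25) = -√74 ≈ -8.6023)
(A*(-30))*K(-4, 3) = (-√74*(-30))*3 = (30*√74)*3 = 90*√74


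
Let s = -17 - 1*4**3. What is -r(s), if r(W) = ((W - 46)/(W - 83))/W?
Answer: 127/13284 ≈ 0.0095604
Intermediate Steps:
s = -81 (s = -17 - 1*64 = -17 - 64 = -81)
r(W) = (-46 + W)/(W*(-83 + W)) (r(W) = ((-46 + W)/(-83 + W))/W = (-46 + W)/(W*(-83 + W)))
-r(s) = -(-46 - 81)/((-81)*(-83 - 81)) = -(-1)*(-127)/(81*(-164)) = -(-1)*(-1)*(-127)/(81*164) = -1*(-127/13284) = 127/13284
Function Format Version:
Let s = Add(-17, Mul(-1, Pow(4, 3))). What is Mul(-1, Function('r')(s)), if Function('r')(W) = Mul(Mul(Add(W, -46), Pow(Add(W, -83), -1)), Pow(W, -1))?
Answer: Rational(127, 13284) ≈ 0.0095604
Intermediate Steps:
s = -81 (s = Add(-17, Mul(-1, 64)) = Add(-17, -64) = -81)
Function('r')(W) = Mul(Pow(W, -1), Pow(Add(-83, W), -1), Add(-46, W)) (Function('r')(W) = Mul(Mul(Add(-46, W), Pow(Add(-83, W), -1)), Pow(W, -1)) = Mul(Mul(Pow(Add(-83, W), -1), Add(-46, W)), Pow(W, -1)) = Mul(Pow(W, -1), Pow(Add(-83, W), -1), Add(-46, W)))
Mul(-1, Function('r')(s)) = Mul(-1, Mul(Pow(-81, -1), Pow(Add(-83, -81), -1), Add(-46, -81))) = Mul(-1, Mul(Rational(-1, 81), Pow(-164, -1), -127)) = Mul(-1, Mul(Rational(-1, 81), Rational(-1, 164), -127)) = Mul(-1, Rational(-127, 13284)) = Rational(127, 13284)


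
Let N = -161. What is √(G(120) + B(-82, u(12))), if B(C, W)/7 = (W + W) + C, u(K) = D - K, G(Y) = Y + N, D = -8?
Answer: I*√895 ≈ 29.917*I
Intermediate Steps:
G(Y) = -161 + Y (G(Y) = Y - 161 = -161 + Y)
u(K) = -8 - K
B(C, W) = 7*C + 14*W (B(C, W) = 7*((W + W) + C) = 7*(2*W + C) = 7*(C + 2*W) = 7*C + 14*W)
√(G(120) + B(-82, u(12))) = √((-161 + 120) + (7*(-82) + 14*(-8 - 1*12))) = √(-41 + (-574 + 14*(-8 - 12))) = √(-41 + (-574 + 14*(-20))) = √(-41 + (-574 - 280)) = √(-41 - 854) = √(-895) = I*√895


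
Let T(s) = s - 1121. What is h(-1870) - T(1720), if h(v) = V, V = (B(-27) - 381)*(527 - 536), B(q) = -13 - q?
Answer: 2704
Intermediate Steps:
T(s) = -1121 + s
V = 3303 (V = ((-13 - 1*(-27)) - 381)*(527 - 536) = ((-13 + 27) - 381)*(-9) = (14 - 381)*(-9) = -367*(-9) = 3303)
h(v) = 3303
h(-1870) - T(1720) = 3303 - (-1121 + 1720) = 3303 - 1*599 = 3303 - 599 = 2704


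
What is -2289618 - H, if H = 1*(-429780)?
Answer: -1859838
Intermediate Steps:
H = -429780
-2289618 - H = -2289618 - 1*(-429780) = -2289618 + 429780 = -1859838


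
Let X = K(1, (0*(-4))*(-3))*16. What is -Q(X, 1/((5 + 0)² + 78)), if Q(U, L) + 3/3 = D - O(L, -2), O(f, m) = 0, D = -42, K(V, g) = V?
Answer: 43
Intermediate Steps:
X = 16 (X = 1*16 = 16)
Q(U, L) = -43 (Q(U, L) = -1 + (-42 - 1*0) = -1 + (-42 + 0) = -1 - 42 = -43)
-Q(X, 1/((5 + 0)² + 78)) = -1*(-43) = 43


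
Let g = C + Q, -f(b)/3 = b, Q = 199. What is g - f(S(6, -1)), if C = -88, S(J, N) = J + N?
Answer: 126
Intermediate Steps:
f(b) = -3*b
g = 111 (g = -88 + 199 = 111)
g - f(S(6, -1)) = 111 - (-3)*(6 - 1) = 111 - (-3)*5 = 111 - 1*(-15) = 111 + 15 = 126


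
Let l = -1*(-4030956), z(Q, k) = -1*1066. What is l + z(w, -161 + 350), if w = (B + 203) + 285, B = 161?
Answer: 4029890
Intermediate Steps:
w = 649 (w = (161 + 203) + 285 = 364 + 285 = 649)
z(Q, k) = -1066
l = 4030956
l + z(w, -161 + 350) = 4030956 - 1066 = 4029890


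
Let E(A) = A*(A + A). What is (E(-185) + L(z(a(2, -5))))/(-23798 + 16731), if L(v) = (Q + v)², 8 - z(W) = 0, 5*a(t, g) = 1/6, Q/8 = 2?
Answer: -69026/7067 ≈ -9.7674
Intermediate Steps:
Q = 16 (Q = 8*2 = 16)
E(A) = 2*A² (E(A) = A*(2*A) = 2*A²)
a(t, g) = 1/30 (a(t, g) = (⅕)/6 = (⅕)*(⅙) = 1/30)
z(W) = 8 (z(W) = 8 - 1*0 = 8 + 0 = 8)
L(v) = (16 + v)²
(E(-185) + L(z(a(2, -5))))/(-23798 + 16731) = (2*(-185)² + (16 + 8)²)/(-23798 + 16731) = (2*34225 + 24²)/(-7067) = (68450 + 576)*(-1/7067) = 69026*(-1/7067) = -69026/7067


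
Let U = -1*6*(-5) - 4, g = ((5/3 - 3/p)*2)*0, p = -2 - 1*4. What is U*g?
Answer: 0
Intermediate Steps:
p = -6 (p = -2 - 4 = -6)
g = 0 (g = ((5/3 - 3/(-6))*2)*0 = ((5*(1/3) - 3*(-1/6))*2)*0 = ((5/3 + 1/2)*2)*0 = ((13/6)*2)*0 = (13/3)*0 = 0)
U = 26 (U = -6*(-5) - 4 = 30 - 4 = 26)
U*g = 26*0 = 0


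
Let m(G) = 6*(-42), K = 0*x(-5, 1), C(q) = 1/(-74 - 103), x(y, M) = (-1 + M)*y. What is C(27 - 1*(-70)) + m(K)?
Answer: -44605/177 ≈ -252.01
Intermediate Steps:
x(y, M) = y*(-1 + M)
C(q) = -1/177 (C(q) = 1/(-177) = -1/177)
K = 0 (K = 0*(-5*(-1 + 1)) = 0*(-5*0) = 0*0 = 0)
m(G) = -252
C(27 - 1*(-70)) + m(K) = -1/177 - 252 = -44605/177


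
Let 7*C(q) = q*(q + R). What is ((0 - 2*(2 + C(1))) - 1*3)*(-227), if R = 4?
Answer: 13393/7 ≈ 1913.3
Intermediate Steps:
C(q) = q*(4 + q)/7 (C(q) = (q*(q + 4))/7 = (q*(4 + q))/7 = q*(4 + q)/7)
((0 - 2*(2 + C(1))) - 1*3)*(-227) = ((0 - 2*(2 + (1/7)*1*(4 + 1))) - 1*3)*(-227) = ((0 - 2*(2 + (1/7)*1*5)) - 3)*(-227) = ((0 - 2*(2 + 5/7)) - 3)*(-227) = ((0 - 2*19/7) - 3)*(-227) = ((0 - 38/7) - 3)*(-227) = (-38/7 - 3)*(-227) = -59/7*(-227) = 13393/7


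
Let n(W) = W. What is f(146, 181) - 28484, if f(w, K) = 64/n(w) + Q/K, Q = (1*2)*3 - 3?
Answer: -376353081/13213 ≈ -28484.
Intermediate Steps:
Q = 3 (Q = 2*3 - 3 = 6 - 3 = 3)
f(w, K) = 3/K + 64/w (f(w, K) = 64/w + 3/K = 3/K + 64/w)
f(146, 181) - 28484 = (3/181 + 64/146) - 28484 = (3*(1/181) + 64*(1/146)) - 28484 = (3/181 + 32/73) - 28484 = 6011/13213 - 28484 = -376353081/13213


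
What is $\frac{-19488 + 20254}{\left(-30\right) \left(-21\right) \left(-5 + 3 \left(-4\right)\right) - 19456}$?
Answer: $- \frac{383}{15083} \approx -0.025393$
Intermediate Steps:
$\frac{-19488 + 20254}{\left(-30\right) \left(-21\right) \left(-5 + 3 \left(-4\right)\right) - 19456} = \frac{766}{630 \left(-5 - 12\right) - 19456} = \frac{766}{630 \left(-17\right) - 19456} = \frac{766}{-10710 - 19456} = \frac{766}{-30166} = 766 \left(- \frac{1}{30166}\right) = - \frac{383}{15083}$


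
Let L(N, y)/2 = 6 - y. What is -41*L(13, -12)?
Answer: -1476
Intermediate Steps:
L(N, y) = 12 - 2*y (L(N, y) = 2*(6 - y) = 12 - 2*y)
-41*L(13, -12) = -41*(12 - 2*(-12)) = -41*(12 + 24) = -41*36 = -1476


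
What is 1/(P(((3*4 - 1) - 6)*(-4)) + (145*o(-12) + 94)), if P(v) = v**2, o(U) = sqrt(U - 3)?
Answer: 494/559411 - 145*I*sqrt(15)/559411 ≈ 0.00088307 - 0.0010039*I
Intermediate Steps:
o(U) = sqrt(-3 + U)
1/(P(((3*4 - 1) - 6)*(-4)) + (145*o(-12) + 94)) = 1/((((3*4 - 1) - 6)*(-4))**2 + (145*sqrt(-3 - 12) + 94)) = 1/((((12 - 1) - 6)*(-4))**2 + (145*sqrt(-15) + 94)) = 1/(((11 - 6)*(-4))**2 + (145*(I*sqrt(15)) + 94)) = 1/((5*(-4))**2 + (145*I*sqrt(15) + 94)) = 1/((-20)**2 + (94 + 145*I*sqrt(15))) = 1/(400 + (94 + 145*I*sqrt(15))) = 1/(494 + 145*I*sqrt(15))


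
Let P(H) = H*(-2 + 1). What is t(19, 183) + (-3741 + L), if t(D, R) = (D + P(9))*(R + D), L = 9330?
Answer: 7609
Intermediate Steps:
P(H) = -H (P(H) = H*(-1) = -H)
t(D, R) = (-9 + D)*(D + R) (t(D, R) = (D - 1*9)*(R + D) = (D - 9)*(D + R) = (-9 + D)*(D + R))
t(19, 183) + (-3741 + L) = (19² - 9*19 - 9*183 + 19*183) + (-3741 + 9330) = (361 - 171 - 1647 + 3477) + 5589 = 2020 + 5589 = 7609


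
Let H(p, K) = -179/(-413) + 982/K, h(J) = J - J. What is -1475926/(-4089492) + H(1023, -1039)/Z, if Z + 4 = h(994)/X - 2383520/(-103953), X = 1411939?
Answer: 288214997287458649/863248082108861988 ≈ 0.33387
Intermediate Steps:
h(J) = 0
Z = 1967708/103953 (Z = -4 + (0/1411939 - 2383520/(-103953)) = -4 + (0*(1/1411939) - 2383520*(-1/103953)) = -4 + (0 + 2383520/103953) = -4 + 2383520/103953 = 1967708/103953 ≈ 18.929)
H(p, K) = 179/413 + 982/K (H(p, K) = -179*(-1/413) + 982/K = 179/413 + 982/K)
-1475926/(-4089492) + H(1023, -1039)/Z = -1475926/(-4089492) + (179/413 + 982/(-1039))/(1967708/103953) = -1475926*(-1/4089492) + (179/413 + 982*(-1/1039))*(103953/1967708) = 737963/2044746 + (179/413 - 982/1039)*(103953/1967708) = 737963/2044746 - 219585/429107*103953/1967708 = 737963/2044746 - 22826519505/844357276756 = 288214997287458649/863248082108861988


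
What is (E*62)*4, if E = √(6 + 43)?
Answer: 1736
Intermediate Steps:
E = 7 (E = √49 = 7)
(E*62)*4 = (7*62)*4 = 434*4 = 1736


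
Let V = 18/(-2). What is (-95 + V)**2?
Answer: 10816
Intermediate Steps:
V = -9 (V = 18*(-1/2) = -9)
(-95 + V)**2 = (-95 - 9)**2 = (-104)**2 = 10816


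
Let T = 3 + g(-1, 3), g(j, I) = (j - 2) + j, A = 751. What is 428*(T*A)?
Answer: -321428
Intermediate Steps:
g(j, I) = -2 + 2*j (g(j, I) = (-2 + j) + j = -2 + 2*j)
T = -1 (T = 3 + (-2 + 2*(-1)) = 3 + (-2 - 2) = 3 - 4 = -1)
428*(T*A) = 428*(-1*751) = 428*(-751) = -321428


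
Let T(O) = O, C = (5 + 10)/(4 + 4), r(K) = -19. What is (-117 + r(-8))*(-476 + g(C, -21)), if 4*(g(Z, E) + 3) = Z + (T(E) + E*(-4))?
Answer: 251753/4 ≈ 62938.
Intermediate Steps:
C = 15/8 ≈ 1.8750
g(Z, E) = -3 - 3*E/4 + Z/4 (g(Z, E) = -3 + (Z + (E + E*(-4)))/4 = -3 + (Z + (E - 4*E))/4 = -3 + (Z - 3*E)/4 = -3 + (-3*E/4 + Z/4) = -3 - 3*E/4 + Z/4)
(-117 + r(-8))*(-476 + g(C, -21)) = (-117 - 19)*(-476 + (-3 - ¾*(-21) + (¼)*(15/8))) = -136*(-476 + (-3 + 63/4 + 15/32)) = -136*(-476 + 423/32) = -136*(-14809/32) = 251753/4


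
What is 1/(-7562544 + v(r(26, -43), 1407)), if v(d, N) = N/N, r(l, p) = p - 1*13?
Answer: -1/7562543 ≈ -1.3223e-7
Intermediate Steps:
r(l, p) = -13 + p (r(l, p) = p - 13 = -13 + p)
v(d, N) = 1
1/(-7562544 + v(r(26, -43), 1407)) = 1/(-7562544 + 1) = 1/(-7562543) = -1/7562543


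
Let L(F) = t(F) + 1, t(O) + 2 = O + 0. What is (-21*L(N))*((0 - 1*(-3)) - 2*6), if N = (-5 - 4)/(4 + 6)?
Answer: -3591/10 ≈ -359.10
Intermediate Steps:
t(O) = -2 + O (t(O) = -2 + (O + 0) = -2 + O)
N = -9/10 ≈ -0.90000
L(F) = -1 + F (L(F) = (-2 + F) + 1 = -1 + F)
(-21*L(N))*((0 - 1*(-3)) - 2*6) = (-21*(-1 - 9/10))*((0 - 1*(-3)) - 2*6) = (-21*(-19/10))*((0 + 3) - 12) = 399*(3 - 12)/10 = (399/10)*(-9) = -3591/10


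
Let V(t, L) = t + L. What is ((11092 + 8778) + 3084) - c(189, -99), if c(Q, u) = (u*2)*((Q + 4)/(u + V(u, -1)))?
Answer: 4529632/199 ≈ 22762.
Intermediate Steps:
V(t, L) = L + t
c(Q, u) = 2*u*(4 + Q)/(-1 + 2*u) (c(Q, u) = (u*2)*((Q + 4)/(u + (-1 + u))) = (2*u)*((4 + Q)/(-1 + 2*u)) = 2*u*(4 + Q)/(-1 + 2*u))
((11092 + 8778) + 3084) - c(189, -99) = ((11092 + 8778) + 3084) - 2*(-99)*(4 + 189)/(-1 + 2*(-99)) = (19870 + 3084) - 2*(-99)*193/(-1 - 198) = 22954 - 2*(-99)*193/(-199) = 22954 - 2*(-99)*(-1)*193/199 = 22954 - 1*38214/199 = 22954 - 38214/199 = 4529632/199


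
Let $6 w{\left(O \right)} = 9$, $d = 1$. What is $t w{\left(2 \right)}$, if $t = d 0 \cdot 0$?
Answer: $0$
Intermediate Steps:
$t = 0$ ($t = 1 \cdot 0 \cdot 0 = 0 \cdot 0 = 0$)
$w{\left(O \right)} = \frac{3}{2}$ ($w{\left(O \right)} = \frac{1}{6} \cdot 9 = \frac{3}{2}$)
$t w{\left(2 \right)} = 0 \cdot \frac{3}{2} = 0$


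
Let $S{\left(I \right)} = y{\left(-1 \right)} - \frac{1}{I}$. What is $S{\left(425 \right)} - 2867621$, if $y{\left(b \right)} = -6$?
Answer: $- \frac{1218741476}{425} \approx -2.8676 \cdot 10^{6}$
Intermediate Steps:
$S{\left(I \right)} = -6 - \frac{1}{I}$
$S{\left(425 \right)} - 2867621 = \left(-6 - \frac{1}{425}\right) - 2867621 = - \frac{2551}{425} - 2867621 = - \frac{1218741476}{425}$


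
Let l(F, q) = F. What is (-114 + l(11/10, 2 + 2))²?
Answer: 1274641/100 ≈ 12746.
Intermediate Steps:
(-114 + l(11/10, 2 + 2))² = (-114 + 11/10)² = (-1129/10)² = 1274641/100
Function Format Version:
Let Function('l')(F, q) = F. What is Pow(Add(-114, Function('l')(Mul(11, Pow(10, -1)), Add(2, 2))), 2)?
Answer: Rational(1274641, 100) ≈ 12746.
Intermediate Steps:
Pow(Add(-114, Function('l')(Mul(11, Pow(10, -1)), Add(2, 2))), 2) = Pow(Add(-114, Mul(11, Pow(10, -1))), 2) = Pow(Add(-114, Mul(11, Rational(1, 10))), 2) = Pow(Add(-114, Rational(11, 10)), 2) = Pow(Rational(-1129, 10), 2) = Rational(1274641, 100)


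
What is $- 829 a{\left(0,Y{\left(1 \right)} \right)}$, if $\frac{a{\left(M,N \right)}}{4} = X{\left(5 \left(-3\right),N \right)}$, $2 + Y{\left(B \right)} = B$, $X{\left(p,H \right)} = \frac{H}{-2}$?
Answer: $-1658$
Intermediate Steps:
$X{\left(p,H \right)} = - \frac{H}{2}$ ($X{\left(p,H \right)} = H \left(- \frac{1}{2}\right) = - \frac{H}{2}$)
$Y{\left(B \right)} = -2 + B$
$a{\left(M,N \right)} = - 2 N$ ($a{\left(M,N \right)} = 4 \left(- \frac{N}{2}\right) = - 2 N$)
$- 829 a{\left(0,Y{\left(1 \right)} \right)} = - 829 \left(- 2 \left(-2 + 1\right)\right) = - 829 \left(\left(-2\right) \left(-1\right)\right) = \left(-829\right) 2 = -1658$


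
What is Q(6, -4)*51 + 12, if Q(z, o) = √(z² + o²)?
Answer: 12 + 102*√13 ≈ 379.77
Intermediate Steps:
Q(z, o) = √(o² + z²)
Q(6, -4)*51 + 12 = √((-4)² + 6²)*51 + 12 = √(16 + 36)*51 + 12 = √52*51 + 12 = (2*√13)*51 + 12 = 102*√13 + 12 = 12 + 102*√13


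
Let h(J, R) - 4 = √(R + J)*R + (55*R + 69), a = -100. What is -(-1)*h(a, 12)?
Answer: 733 + 24*I*√22 ≈ 733.0 + 112.57*I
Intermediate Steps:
h(J, R) = 73 + 55*R + R*√(J + R) (h(J, R) = 4 + (√(R + J)*R + (55*R + 69)) = 4 + (√(J + R)*R + (69 + 55*R)) = 4 + (R*√(J + R) + (69 + 55*R)) = 4 + (69 + 55*R + R*√(J + R)) = 73 + 55*R + R*√(J + R))
-(-1)*h(a, 12) = -(-1)*(73 + 55*12 + 12*√(-100 + 12)) = -(-1)*(73 + 660 + 12*√(-88)) = -(-1)*(73 + 660 + 12*(2*I*√22)) = -(-1)*(73 + 660 + 24*I*√22) = -(-1)*(733 + 24*I*√22) = -(-733 - 24*I*√22) = 733 + 24*I*√22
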